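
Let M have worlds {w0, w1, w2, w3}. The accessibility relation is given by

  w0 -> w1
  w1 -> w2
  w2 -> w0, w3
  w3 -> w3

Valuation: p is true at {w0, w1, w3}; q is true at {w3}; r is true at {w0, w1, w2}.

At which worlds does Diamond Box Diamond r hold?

w0: successors {w1}; Box Diamond r there: w1:T. ✓
w1: successors {w2}; Box Diamond r there: w2:F. ✗
w2: successors {w0, w3}; Box Diamond r there: w0:T, w3:F. ✓
w3: successors {w3}; Box Diamond r there: w3:F. ✗

{w0, w2}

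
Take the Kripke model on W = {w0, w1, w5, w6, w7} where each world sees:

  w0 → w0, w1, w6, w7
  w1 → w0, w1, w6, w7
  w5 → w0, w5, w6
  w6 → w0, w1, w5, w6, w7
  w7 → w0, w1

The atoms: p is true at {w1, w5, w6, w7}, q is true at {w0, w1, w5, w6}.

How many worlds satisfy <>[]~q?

0

w0: successors {w0, w1, w6, w7}; []~q there: w0:F, w1:F, w6:F, w7:F. ✗
w1: successors {w0, w1, w6, w7}; []~q there: w0:F, w1:F, w6:F, w7:F. ✗
w5: successors {w0, w5, w6}; []~q there: w0:F, w5:F, w6:F. ✗
w6: successors {w0, w1, w5, w6, w7}; []~q there: w0:F, w1:F, w5:F, w6:F, w7:F. ✗
w7: successors {w0, w1}; []~q there: w0:F, w1:F. ✗
Satisfying worlds: ∅.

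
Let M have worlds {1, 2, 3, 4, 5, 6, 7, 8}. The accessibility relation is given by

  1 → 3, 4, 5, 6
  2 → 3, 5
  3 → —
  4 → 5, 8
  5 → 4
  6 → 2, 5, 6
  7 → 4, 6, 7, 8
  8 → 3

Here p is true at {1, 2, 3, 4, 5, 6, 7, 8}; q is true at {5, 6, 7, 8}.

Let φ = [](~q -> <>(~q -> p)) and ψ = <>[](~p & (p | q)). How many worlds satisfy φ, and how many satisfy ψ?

5 and 3

For [](~q -> <>(~q -> p)):
1: successors {3, 4, 5, 6}; ~q -> <>(~q -> p) there: 3:F, 4:T, 5:T, 6:T. ✗
2: successors {3, 5}; ~q -> <>(~q -> p) there: 3:F, 5:T. ✗
3: no successors, so [](~q -> <>(~q -> p)) holds vacuously. ✓
4: successors {5, 8}; ~q -> <>(~q -> p) there: 5:T, 8:T. ✓
5: successors {4}; ~q -> <>(~q -> p) there: 4:T. ✓
6: successors {2, 5, 6}; ~q -> <>(~q -> p) there: 2:T, 5:T, 6:T. ✓
7: successors {4, 6, 7, 8}; ~q -> <>(~q -> p) there: 4:T, 6:T, 7:T, 8:T. ✓
8: successors {3}; ~q -> <>(~q -> p) there: 3:F. ✗
— 5 worlds.
For <>[](~p & (p | q)):
1: successors {3, 4, 5, 6}; [](~p & (p | q)) there: 3:T, 4:F, 5:F, 6:F. ✓
2: successors {3, 5}; [](~p & (p | q)) there: 3:T, 5:F. ✓
3: no successors, so <>[](~p & (p | q)) fails. ✗
4: successors {5, 8}; [](~p & (p | q)) there: 5:F, 8:F. ✗
5: successors {4}; [](~p & (p | q)) there: 4:F. ✗
6: successors {2, 5, 6}; [](~p & (p | q)) there: 2:F, 5:F, 6:F. ✗
7: successors {4, 6, 7, 8}; [](~p & (p | q)) there: 4:F, 6:F, 7:F, 8:F. ✗
8: successors {3}; [](~p & (p | q)) there: 3:T. ✓
— 3 worlds.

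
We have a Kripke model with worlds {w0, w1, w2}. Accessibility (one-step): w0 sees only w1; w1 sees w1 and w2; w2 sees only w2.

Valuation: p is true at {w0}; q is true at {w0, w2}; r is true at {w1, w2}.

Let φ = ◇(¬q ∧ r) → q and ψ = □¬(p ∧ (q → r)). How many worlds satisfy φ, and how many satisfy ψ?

For ◇(¬q ∧ r) → q:
w0: ◇(¬q ∧ r) is T, q is T. ✓
w1: ◇(¬q ∧ r) is T, q is F. ✗
w2: ◇(¬q ∧ r) is F, q is T. ✓
— 2 worlds.
For □¬(p ∧ (q → r)):
w0: successors {w1}; ¬(p ∧ (q → r)) there: w1:T. ✓
w1: successors {w1, w2}; ¬(p ∧ (q → r)) there: w1:T, w2:T. ✓
w2: successors {w2}; ¬(p ∧ (q → r)) there: w2:T. ✓
— 3 worlds.

2 and 3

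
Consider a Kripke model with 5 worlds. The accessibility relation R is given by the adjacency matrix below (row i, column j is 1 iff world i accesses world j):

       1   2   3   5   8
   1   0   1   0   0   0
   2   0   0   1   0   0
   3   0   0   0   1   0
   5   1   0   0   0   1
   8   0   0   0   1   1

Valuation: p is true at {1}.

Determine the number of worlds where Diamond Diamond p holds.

2

1: successors {2}; Diamond p there: 2:F. ✗
2: successors {3}; Diamond p there: 3:F. ✗
3: successors {5}; Diamond p there: 5:T. ✓
5: successors {1, 8}; Diamond p there: 1:F, 8:F. ✗
8: successors {5, 8}; Diamond p there: 5:T, 8:F. ✓
Satisfying worlds: {3, 8}.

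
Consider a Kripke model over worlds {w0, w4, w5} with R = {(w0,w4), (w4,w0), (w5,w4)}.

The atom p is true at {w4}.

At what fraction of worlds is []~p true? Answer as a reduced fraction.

1/3

w0: successors {w4}; ~p there: w4:F. ✗
w4: successors {w0}; ~p there: w0:T. ✓
w5: successors {w4}; ~p there: w4:F. ✗
That's 1 of 3 worlds, so 1/3.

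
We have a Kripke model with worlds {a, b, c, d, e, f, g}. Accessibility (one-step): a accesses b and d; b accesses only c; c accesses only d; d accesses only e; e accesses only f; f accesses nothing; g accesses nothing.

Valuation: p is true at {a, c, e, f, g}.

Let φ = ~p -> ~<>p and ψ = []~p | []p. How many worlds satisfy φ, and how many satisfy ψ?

5 and 7

For ~p -> ~<>p:
a: ~p is F, ~<>p is T. ✓
b: ~p is T, ~<>p is F. ✗
c: ~p is F, ~<>p is T. ✓
d: ~p is T, ~<>p is F. ✗
e: ~p is F, ~<>p is F. ✓
f: ~p is F, ~<>p is T. ✓
g: ~p is F, ~<>p is T. ✓
— 5 worlds.
For []~p | []p:
a: []~p is T, []p is F. ✓
b: []~p is F, []p is T. ✓
c: []~p is T, []p is F. ✓
d: []~p is F, []p is T. ✓
e: []~p is F, []p is T. ✓
f: []~p is T, []p is T. ✓
g: []~p is T, []p is T. ✓
— 7 worlds.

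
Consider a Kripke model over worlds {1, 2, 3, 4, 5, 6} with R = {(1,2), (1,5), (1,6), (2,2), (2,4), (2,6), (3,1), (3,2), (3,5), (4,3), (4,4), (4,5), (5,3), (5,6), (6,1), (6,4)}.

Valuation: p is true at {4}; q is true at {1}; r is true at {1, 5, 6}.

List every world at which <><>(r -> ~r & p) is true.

1: successors {2, 5, 6}; <>(r -> ~r & p) there: 2:T, 5:T, 6:T. ✓
2: successors {2, 4, 6}; <>(r -> ~r & p) there: 2:T, 4:T, 6:T. ✓
3: successors {1, 2, 5}; <>(r -> ~r & p) there: 1:T, 2:T, 5:T. ✓
4: successors {3, 4, 5}; <>(r -> ~r & p) there: 3:T, 4:T, 5:T. ✓
5: successors {3, 6}; <>(r -> ~r & p) there: 3:T, 6:T. ✓
6: successors {1, 4}; <>(r -> ~r & p) there: 1:T, 4:T. ✓

{1, 2, 3, 4, 5, 6}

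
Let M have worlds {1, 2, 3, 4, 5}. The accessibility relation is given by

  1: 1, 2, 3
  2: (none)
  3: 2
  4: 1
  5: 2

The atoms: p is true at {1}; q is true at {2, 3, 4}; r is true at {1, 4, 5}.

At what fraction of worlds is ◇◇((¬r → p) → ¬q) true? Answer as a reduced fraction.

2/5

1: successors {1, 2, 3}; ◇((¬r → p) → ¬q) there: 1:T, 2:F, 3:T. ✓
2: no successors, so ◇◇((¬r → p) → ¬q) fails. ✗
3: successors {2}; ◇((¬r → p) → ¬q) there: 2:F. ✗
4: successors {1}; ◇((¬r → p) → ¬q) there: 1:T. ✓
5: successors {2}; ◇((¬r → p) → ¬q) there: 2:F. ✗
That's 2 of 5 worlds, so 2/5.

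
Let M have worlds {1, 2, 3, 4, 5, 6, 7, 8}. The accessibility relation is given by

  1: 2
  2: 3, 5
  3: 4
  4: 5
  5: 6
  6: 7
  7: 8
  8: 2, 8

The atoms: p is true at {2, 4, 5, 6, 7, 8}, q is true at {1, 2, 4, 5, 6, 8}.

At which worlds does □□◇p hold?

{1, 2, 3, 4, 5, 6, 7, 8}

1: successors {2}; □◇p there: 2:T. ✓
2: successors {3, 5}; □◇p there: 3:T, 5:T. ✓
3: successors {4}; □◇p there: 4:T. ✓
4: successors {5}; □◇p there: 5:T. ✓
5: successors {6}; □◇p there: 6:T. ✓
6: successors {7}; □◇p there: 7:T. ✓
7: successors {8}; □◇p there: 8:T. ✓
8: successors {2, 8}; □◇p there: 2:T, 8:T. ✓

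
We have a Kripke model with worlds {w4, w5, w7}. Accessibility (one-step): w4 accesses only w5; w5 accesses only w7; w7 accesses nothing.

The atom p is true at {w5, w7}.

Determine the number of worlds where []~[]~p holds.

2

w4: successors {w5}; ~[]~p there: w5:T. ✓
w5: successors {w7}; ~[]~p there: w7:F. ✗
w7: no successors, so []~[]~p holds vacuously. ✓
Satisfying worlds: {w4, w7}.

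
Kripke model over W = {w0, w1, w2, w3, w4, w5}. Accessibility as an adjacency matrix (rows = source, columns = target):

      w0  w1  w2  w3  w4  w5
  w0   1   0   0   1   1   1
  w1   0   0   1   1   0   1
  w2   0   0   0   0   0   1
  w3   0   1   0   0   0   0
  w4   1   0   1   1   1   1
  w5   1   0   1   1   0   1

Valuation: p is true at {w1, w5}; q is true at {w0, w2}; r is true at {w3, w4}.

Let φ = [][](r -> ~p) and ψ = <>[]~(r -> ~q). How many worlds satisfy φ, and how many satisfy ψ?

For [][](r -> ~p):
w0: successors {w0, w3, w4, w5}; [](r -> ~p) there: w0:T, w3:T, w4:T, w5:T. ✓
w1: successors {w2, w3, w5}; [](r -> ~p) there: w2:T, w3:T, w5:T. ✓
w2: successors {w5}; [](r -> ~p) there: w5:T. ✓
w3: successors {w1}; [](r -> ~p) there: w1:T. ✓
w4: successors {w0, w2, w3, w4, w5}; [](r -> ~p) there: w0:T, w2:T, w3:T, w4:T, w5:T. ✓
w5: successors {w0, w2, w3, w5}; [](r -> ~p) there: w0:T, w2:T, w3:T, w5:T. ✓
— 6 worlds.
For <>[]~(r -> ~q):
w0: successors {w0, w3, w4, w5}; []~(r -> ~q) there: w0:F, w3:F, w4:F, w5:F. ✗
w1: successors {w2, w3, w5}; []~(r -> ~q) there: w2:F, w3:F, w5:F. ✗
w2: successors {w5}; []~(r -> ~q) there: w5:F. ✗
w3: successors {w1}; []~(r -> ~q) there: w1:F. ✗
w4: successors {w0, w2, w3, w4, w5}; []~(r -> ~q) there: w0:F, w2:F, w3:F, w4:F, w5:F. ✗
w5: successors {w0, w2, w3, w5}; []~(r -> ~q) there: w0:F, w2:F, w3:F, w5:F. ✗
— 0 worlds.

6 and 0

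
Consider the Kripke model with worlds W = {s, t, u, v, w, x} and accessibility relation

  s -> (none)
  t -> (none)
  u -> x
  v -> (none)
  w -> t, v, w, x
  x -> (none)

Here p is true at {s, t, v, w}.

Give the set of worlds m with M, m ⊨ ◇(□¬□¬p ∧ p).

{w}

s: no successors, so ◇(□¬□¬p ∧ p) fails. ✗
t: no successors, so ◇(□¬□¬p ∧ p) fails. ✗
u: successors {x}; □¬□¬p ∧ p there: x:F. ✗
v: no successors, so ◇(□¬□¬p ∧ p) fails. ✗
w: successors {t, v, w, x}; □¬□¬p ∧ p there: t:T, v:T, w:F, x:F. ✓
x: no successors, so ◇(□¬□¬p ∧ p) fails. ✗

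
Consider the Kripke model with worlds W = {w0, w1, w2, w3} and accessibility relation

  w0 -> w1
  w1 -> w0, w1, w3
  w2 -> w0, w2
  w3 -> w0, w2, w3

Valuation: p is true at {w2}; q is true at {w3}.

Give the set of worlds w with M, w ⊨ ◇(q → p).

{w0, w1, w2, w3}

w0: successors {w1}; q → p there: w1:T. ✓
w1: successors {w0, w1, w3}; q → p there: w0:T, w1:T, w3:F. ✓
w2: successors {w0, w2}; q → p there: w0:T, w2:T. ✓
w3: successors {w0, w2, w3}; q → p there: w0:T, w2:T, w3:F. ✓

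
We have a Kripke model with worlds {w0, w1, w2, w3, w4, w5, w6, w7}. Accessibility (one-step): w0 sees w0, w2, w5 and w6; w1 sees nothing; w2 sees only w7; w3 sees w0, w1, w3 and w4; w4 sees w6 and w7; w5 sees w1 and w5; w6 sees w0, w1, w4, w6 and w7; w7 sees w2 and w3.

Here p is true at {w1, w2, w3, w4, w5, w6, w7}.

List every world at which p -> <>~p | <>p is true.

w0: p is F, <>~p | <>p is T. ✓
w1: p is T, <>~p | <>p is F. ✗
w2: p is T, <>~p | <>p is T. ✓
w3: p is T, <>~p | <>p is T. ✓
w4: p is T, <>~p | <>p is T. ✓
w5: p is T, <>~p | <>p is T. ✓
w6: p is T, <>~p | <>p is T. ✓
w7: p is T, <>~p | <>p is T. ✓

{w0, w2, w3, w4, w5, w6, w7}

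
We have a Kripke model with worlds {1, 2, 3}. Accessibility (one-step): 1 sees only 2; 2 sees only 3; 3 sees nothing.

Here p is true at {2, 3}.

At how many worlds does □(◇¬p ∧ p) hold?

1

1: successors {2}; ◇¬p ∧ p there: 2:F. ✗
2: successors {3}; ◇¬p ∧ p there: 3:F. ✗
3: no successors, so □(◇¬p ∧ p) holds vacuously. ✓
Satisfying worlds: {3}.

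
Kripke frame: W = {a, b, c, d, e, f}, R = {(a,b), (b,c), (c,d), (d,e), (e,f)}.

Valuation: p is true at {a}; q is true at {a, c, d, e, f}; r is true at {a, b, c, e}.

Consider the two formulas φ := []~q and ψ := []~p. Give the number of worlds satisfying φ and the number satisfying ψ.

For []~q:
a: successors {b}; ~q there: b:T. ✓
b: successors {c}; ~q there: c:F. ✗
c: successors {d}; ~q there: d:F. ✗
d: successors {e}; ~q there: e:F. ✗
e: successors {f}; ~q there: f:F. ✗
f: no successors, so []~q holds vacuously. ✓
— 2 worlds.
For []~p:
a: successors {b}; ~p there: b:T. ✓
b: successors {c}; ~p there: c:T. ✓
c: successors {d}; ~p there: d:T. ✓
d: successors {e}; ~p there: e:T. ✓
e: successors {f}; ~p there: f:T. ✓
f: no successors, so []~p holds vacuously. ✓
— 6 worlds.

2 and 6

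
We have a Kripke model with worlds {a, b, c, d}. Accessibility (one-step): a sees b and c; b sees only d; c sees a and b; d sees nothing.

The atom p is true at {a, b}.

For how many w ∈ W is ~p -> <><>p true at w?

a: ~p is F, <><>p is T. ✓
b: ~p is F, <><>p is F. ✓
c: ~p is T, <><>p is T. ✓
d: ~p is T, <><>p is F. ✗
Satisfying worlds: {a, b, c}.

3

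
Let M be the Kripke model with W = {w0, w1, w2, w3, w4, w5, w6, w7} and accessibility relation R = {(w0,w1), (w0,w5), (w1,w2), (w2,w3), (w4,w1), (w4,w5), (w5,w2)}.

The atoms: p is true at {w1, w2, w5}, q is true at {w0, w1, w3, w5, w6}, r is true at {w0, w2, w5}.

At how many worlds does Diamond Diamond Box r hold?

w0: successors {w1, w5}; Diamond Box r there: w1:F, w5:F. ✗
w1: successors {w2}; Diamond Box r there: w2:T. ✓
w2: successors {w3}; Diamond Box r there: w3:F. ✗
w3: no successors, so Diamond Diamond Box r fails. ✗
w4: successors {w1, w5}; Diamond Box r there: w1:F, w5:F. ✗
w5: successors {w2}; Diamond Box r there: w2:T. ✓
w6: no successors, so Diamond Diamond Box r fails. ✗
w7: no successors, so Diamond Diamond Box r fails. ✗
Satisfying worlds: {w1, w5}.

2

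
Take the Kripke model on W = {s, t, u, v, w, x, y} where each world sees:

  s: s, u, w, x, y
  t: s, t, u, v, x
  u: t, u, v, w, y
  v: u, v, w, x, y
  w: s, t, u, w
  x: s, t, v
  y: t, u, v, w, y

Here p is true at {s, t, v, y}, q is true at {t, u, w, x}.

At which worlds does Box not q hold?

∅

s: successors {s, u, w, x, y}; not q there: s:T, u:F, w:F, x:F, y:T. ✗
t: successors {s, t, u, v, x}; not q there: s:T, t:F, u:F, v:T, x:F. ✗
u: successors {t, u, v, w, y}; not q there: t:F, u:F, v:T, w:F, y:T. ✗
v: successors {u, v, w, x, y}; not q there: u:F, v:T, w:F, x:F, y:T. ✗
w: successors {s, t, u, w}; not q there: s:T, t:F, u:F, w:F. ✗
x: successors {s, t, v}; not q there: s:T, t:F, v:T. ✗
y: successors {t, u, v, w, y}; not q there: t:F, u:F, v:T, w:F, y:T. ✗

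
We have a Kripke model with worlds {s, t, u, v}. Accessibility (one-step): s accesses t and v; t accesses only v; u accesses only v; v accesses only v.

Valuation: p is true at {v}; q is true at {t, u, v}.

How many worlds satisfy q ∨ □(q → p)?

3

s: q is F, □(q → p) is F. ✗
t: q is T, □(q → p) is T. ✓
u: q is T, □(q → p) is T. ✓
v: q is T, □(q → p) is T. ✓
Satisfying worlds: {t, u, v}.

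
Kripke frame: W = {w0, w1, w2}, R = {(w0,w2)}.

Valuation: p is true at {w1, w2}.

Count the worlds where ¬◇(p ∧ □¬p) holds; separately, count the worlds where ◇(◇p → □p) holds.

2 and 1

For ¬◇(p ∧ □¬p):
w0: ◇(p ∧ □¬p) is T. ✗
w1: ◇(p ∧ □¬p) is F. ✓
w2: ◇(p ∧ □¬p) is F. ✓
— 2 worlds.
For ◇(◇p → □p):
w0: successors {w2}; ◇p → □p there: w2:T. ✓
w1: no successors, so ◇(◇p → □p) fails. ✗
w2: no successors, so ◇(◇p → □p) fails. ✗
— 1 world.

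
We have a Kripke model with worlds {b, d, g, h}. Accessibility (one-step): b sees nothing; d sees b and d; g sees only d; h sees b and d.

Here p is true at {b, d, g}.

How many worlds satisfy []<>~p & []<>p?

1

b: []<>~p is T, []<>p is T. ✓
d: []<>~p is F, []<>p is F. ✗
g: []<>~p is F, []<>p is T. ✗
h: []<>~p is F, []<>p is F. ✗
Satisfying worlds: {b}.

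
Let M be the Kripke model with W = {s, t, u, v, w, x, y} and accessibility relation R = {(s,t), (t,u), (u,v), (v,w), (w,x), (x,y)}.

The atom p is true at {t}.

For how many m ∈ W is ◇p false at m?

6

s: successors {t}; p there: t:T. ✓
t: successors {u}; p there: u:F. ✗
u: successors {v}; p there: v:F. ✗
v: successors {w}; p there: w:F. ✗
w: successors {x}; p there: x:F. ✗
x: successors {y}; p there: y:F. ✗
y: no successors, so ◇p fails. ✗
Satisfying worlds: {s}.
So ◇p fails at the other 6 worlds.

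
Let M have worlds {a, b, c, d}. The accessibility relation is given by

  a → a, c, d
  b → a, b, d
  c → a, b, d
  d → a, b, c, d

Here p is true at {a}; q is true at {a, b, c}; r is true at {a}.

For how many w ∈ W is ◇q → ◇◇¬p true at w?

a: ◇q is T, ◇◇¬p is T. ✓
b: ◇q is T, ◇◇¬p is T. ✓
c: ◇q is T, ◇◇¬p is T. ✓
d: ◇q is T, ◇◇¬p is T. ✓
Satisfying worlds: {a, b, c, d}.

4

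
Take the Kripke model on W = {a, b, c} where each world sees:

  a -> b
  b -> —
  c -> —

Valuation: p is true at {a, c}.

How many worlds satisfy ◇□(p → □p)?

a: successors {b}; □(p → □p) there: b:T. ✓
b: no successors, so ◇□(p → □p) fails. ✗
c: no successors, so ◇□(p → □p) fails. ✗
Satisfying worlds: {a}.

1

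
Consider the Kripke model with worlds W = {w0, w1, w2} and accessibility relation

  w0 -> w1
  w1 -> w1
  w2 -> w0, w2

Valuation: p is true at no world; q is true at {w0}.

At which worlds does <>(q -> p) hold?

w0: successors {w1}; q -> p there: w1:T. ✓
w1: successors {w1}; q -> p there: w1:T. ✓
w2: successors {w0, w2}; q -> p there: w0:F, w2:T. ✓

{w0, w1, w2}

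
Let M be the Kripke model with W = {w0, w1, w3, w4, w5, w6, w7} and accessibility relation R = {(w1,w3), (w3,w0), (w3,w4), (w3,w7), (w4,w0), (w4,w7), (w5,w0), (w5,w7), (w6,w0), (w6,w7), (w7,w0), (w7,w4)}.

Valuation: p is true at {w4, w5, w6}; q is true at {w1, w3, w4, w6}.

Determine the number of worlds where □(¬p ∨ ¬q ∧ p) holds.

5

w0: no successors, so □(¬p ∨ ¬q ∧ p) holds vacuously. ✓
w1: successors {w3}; ¬p ∨ ¬q ∧ p there: w3:T. ✓
w3: successors {w0, w4, w7}; ¬p ∨ ¬q ∧ p there: w0:T, w4:F, w7:T. ✗
w4: successors {w0, w7}; ¬p ∨ ¬q ∧ p there: w0:T, w7:T. ✓
w5: successors {w0, w7}; ¬p ∨ ¬q ∧ p there: w0:T, w7:T. ✓
w6: successors {w0, w7}; ¬p ∨ ¬q ∧ p there: w0:T, w7:T. ✓
w7: successors {w0, w4}; ¬p ∨ ¬q ∧ p there: w0:T, w4:F. ✗
Satisfying worlds: {w0, w1, w4, w5, w6}.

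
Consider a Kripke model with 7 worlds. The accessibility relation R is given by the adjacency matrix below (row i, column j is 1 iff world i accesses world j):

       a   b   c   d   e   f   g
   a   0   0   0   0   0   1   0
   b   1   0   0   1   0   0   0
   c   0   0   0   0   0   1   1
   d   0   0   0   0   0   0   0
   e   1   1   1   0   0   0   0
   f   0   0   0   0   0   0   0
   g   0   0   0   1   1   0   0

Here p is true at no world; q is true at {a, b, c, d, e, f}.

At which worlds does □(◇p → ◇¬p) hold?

{a, b, c, d, e, f, g}

a: successors {f}; ◇p → ◇¬p there: f:T. ✓
b: successors {a, d}; ◇p → ◇¬p there: a:T, d:T. ✓
c: successors {f, g}; ◇p → ◇¬p there: f:T, g:T. ✓
d: no successors, so □(◇p → ◇¬p) holds vacuously. ✓
e: successors {a, b, c}; ◇p → ◇¬p there: a:T, b:T, c:T. ✓
f: no successors, so □(◇p → ◇¬p) holds vacuously. ✓
g: successors {d, e}; ◇p → ◇¬p there: d:T, e:T. ✓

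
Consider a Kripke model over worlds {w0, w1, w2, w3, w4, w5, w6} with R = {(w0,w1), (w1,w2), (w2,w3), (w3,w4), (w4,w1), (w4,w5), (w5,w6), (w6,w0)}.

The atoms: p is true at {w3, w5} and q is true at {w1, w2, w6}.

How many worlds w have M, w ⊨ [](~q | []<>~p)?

w0: successors {w1}; ~q | []<>~p there: w1:F. ✗
w1: successors {w2}; ~q | []<>~p there: w2:T. ✓
w2: successors {w3}; ~q | []<>~p there: w3:T. ✓
w3: successors {w4}; ~q | []<>~p there: w4:T. ✓
w4: successors {w1, w5}; ~q | []<>~p there: w1:F, w5:T. ✗
w5: successors {w6}; ~q | []<>~p there: w6:T. ✓
w6: successors {w0}; ~q | []<>~p there: w0:T. ✓
Satisfying worlds: {w1, w2, w3, w5, w6}.

5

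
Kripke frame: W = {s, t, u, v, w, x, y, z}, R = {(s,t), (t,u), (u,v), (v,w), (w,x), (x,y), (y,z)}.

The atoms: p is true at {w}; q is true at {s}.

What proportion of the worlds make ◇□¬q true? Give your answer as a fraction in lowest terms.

7/8

s: successors {t}; □¬q there: t:T. ✓
t: successors {u}; □¬q there: u:T. ✓
u: successors {v}; □¬q there: v:T. ✓
v: successors {w}; □¬q there: w:T. ✓
w: successors {x}; □¬q there: x:T. ✓
x: successors {y}; □¬q there: y:T. ✓
y: successors {z}; □¬q there: z:T. ✓
z: no successors, so ◇□¬q fails. ✗
That's 7 of 8 worlds, so 7/8.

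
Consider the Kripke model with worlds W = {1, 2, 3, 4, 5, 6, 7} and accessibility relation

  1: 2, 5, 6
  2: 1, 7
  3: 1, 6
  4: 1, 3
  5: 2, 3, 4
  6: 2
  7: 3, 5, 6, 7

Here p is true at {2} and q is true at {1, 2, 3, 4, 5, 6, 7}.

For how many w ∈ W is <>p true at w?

1: successors {2, 5, 6}; p there: 2:T, 5:F, 6:F. ✓
2: successors {1, 7}; p there: 1:F, 7:F. ✗
3: successors {1, 6}; p there: 1:F, 6:F. ✗
4: successors {1, 3}; p there: 1:F, 3:F. ✗
5: successors {2, 3, 4}; p there: 2:T, 3:F, 4:F. ✓
6: successors {2}; p there: 2:T. ✓
7: successors {3, 5, 6, 7}; p there: 3:F, 5:F, 6:F, 7:F. ✗
Satisfying worlds: {1, 5, 6}.

3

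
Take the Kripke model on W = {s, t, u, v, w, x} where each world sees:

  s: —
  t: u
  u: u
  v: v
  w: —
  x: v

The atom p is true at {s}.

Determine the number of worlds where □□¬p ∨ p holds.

6

s: □□¬p is T, p is T. ✓
t: □□¬p is T, p is F. ✓
u: □□¬p is T, p is F. ✓
v: □□¬p is T, p is F. ✓
w: □□¬p is T, p is F. ✓
x: □□¬p is T, p is F. ✓
Satisfying worlds: {s, t, u, v, w, x}.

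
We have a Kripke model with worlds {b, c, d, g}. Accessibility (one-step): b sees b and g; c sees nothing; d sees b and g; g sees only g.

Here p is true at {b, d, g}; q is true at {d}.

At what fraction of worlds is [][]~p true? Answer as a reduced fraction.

1/4

b: successors {b, g}; []~p there: b:F, g:F. ✗
c: no successors, so [][]~p holds vacuously. ✓
d: successors {b, g}; []~p there: b:F, g:F. ✗
g: successors {g}; []~p there: g:F. ✗
That's 1 of 4 worlds, so 1/4.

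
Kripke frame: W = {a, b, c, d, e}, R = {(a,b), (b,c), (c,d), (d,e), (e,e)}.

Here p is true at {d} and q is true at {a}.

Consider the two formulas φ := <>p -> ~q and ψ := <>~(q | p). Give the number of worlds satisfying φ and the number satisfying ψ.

For <>p -> ~q:
a: <>p is F, ~q is F. ✓
b: <>p is F, ~q is T. ✓
c: <>p is T, ~q is T. ✓
d: <>p is F, ~q is T. ✓
e: <>p is F, ~q is T. ✓
— 5 worlds.
For <>~(q | p):
a: successors {b}; ~(q | p) there: b:T. ✓
b: successors {c}; ~(q | p) there: c:T. ✓
c: successors {d}; ~(q | p) there: d:F. ✗
d: successors {e}; ~(q | p) there: e:T. ✓
e: successors {e}; ~(q | p) there: e:T. ✓
— 4 worlds.

5 and 4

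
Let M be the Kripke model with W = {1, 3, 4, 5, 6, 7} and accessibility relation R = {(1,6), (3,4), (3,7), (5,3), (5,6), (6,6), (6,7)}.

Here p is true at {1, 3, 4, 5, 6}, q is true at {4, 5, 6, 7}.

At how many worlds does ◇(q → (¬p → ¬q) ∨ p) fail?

1: successors {6}; q → (¬p → ¬q) ∨ p there: 6:T. ✓
3: successors {4, 7}; q → (¬p → ¬q) ∨ p there: 4:T, 7:F. ✓
4: no successors, so ◇(q → (¬p → ¬q) ∨ p) fails. ✗
5: successors {3, 6}; q → (¬p → ¬q) ∨ p there: 3:T, 6:T. ✓
6: successors {6, 7}; q → (¬p → ¬q) ∨ p there: 6:T, 7:F. ✓
7: no successors, so ◇(q → (¬p → ¬q) ∨ p) fails. ✗
Satisfying worlds: {1, 3, 5, 6}.
So ◇(q → (¬p → ¬q) ∨ p) fails at the other 2 worlds.

2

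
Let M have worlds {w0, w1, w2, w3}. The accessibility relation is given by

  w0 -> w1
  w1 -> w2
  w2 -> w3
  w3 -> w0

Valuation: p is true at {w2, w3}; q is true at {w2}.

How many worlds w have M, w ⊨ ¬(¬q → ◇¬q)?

1

w0: ¬q → ◇¬q is T. ✗
w1: ¬q → ◇¬q is F. ✓
w2: ¬q → ◇¬q is T. ✗
w3: ¬q → ◇¬q is T. ✗
Satisfying worlds: {w1}.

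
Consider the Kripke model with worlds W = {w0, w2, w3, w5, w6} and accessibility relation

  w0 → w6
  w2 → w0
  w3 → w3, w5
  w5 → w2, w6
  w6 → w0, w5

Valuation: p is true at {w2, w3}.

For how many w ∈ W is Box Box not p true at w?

w0: successors {w6}; Box not p there: w6:T. ✓
w2: successors {w0}; Box not p there: w0:T. ✓
w3: successors {w3, w5}; Box not p there: w3:F, w5:F. ✗
w5: successors {w2, w6}; Box not p there: w2:T, w6:T. ✓
w6: successors {w0, w5}; Box not p there: w0:T, w5:F. ✗
Satisfying worlds: {w0, w2, w5}.

3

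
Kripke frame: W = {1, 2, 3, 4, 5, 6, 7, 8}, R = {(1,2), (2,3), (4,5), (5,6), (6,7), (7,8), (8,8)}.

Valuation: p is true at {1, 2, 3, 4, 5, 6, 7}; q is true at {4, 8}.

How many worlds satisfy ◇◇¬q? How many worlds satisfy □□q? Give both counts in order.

3 and 5

For ◇◇¬q:
1: successors {2}; ◇¬q there: 2:T. ✓
2: successors {3}; ◇¬q there: 3:F. ✗
3: no successors, so ◇◇¬q fails. ✗
4: successors {5}; ◇¬q there: 5:T. ✓
5: successors {6}; ◇¬q there: 6:T. ✓
6: successors {7}; ◇¬q there: 7:F. ✗
7: successors {8}; ◇¬q there: 8:F. ✗
8: successors {8}; ◇¬q there: 8:F. ✗
— 3 worlds.
For □□q:
1: successors {2}; □q there: 2:F. ✗
2: successors {3}; □q there: 3:T. ✓
3: no successors, so □□q holds vacuously. ✓
4: successors {5}; □q there: 5:F. ✗
5: successors {6}; □q there: 6:F. ✗
6: successors {7}; □q there: 7:T. ✓
7: successors {8}; □q there: 8:T. ✓
8: successors {8}; □q there: 8:T. ✓
— 5 worlds.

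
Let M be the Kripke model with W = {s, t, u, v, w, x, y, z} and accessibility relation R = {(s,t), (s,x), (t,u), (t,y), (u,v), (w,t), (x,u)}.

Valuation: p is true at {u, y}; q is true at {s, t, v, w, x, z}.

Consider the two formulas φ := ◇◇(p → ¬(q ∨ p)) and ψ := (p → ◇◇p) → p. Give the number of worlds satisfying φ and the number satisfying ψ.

For ◇◇(p → ¬(q ∨ p)):
s: successors {t, x}; ◇(p → ¬(q ∨ p)) there: t:F, x:F. ✗
t: successors {u, y}; ◇(p → ¬(q ∨ p)) there: u:T, y:F. ✓
u: successors {v}; ◇(p → ¬(q ∨ p)) there: v:F. ✗
v: no successors, so ◇◇(p → ¬(q ∨ p)) fails. ✗
w: successors {t}; ◇(p → ¬(q ∨ p)) there: t:F. ✗
x: successors {u}; ◇(p → ¬(q ∨ p)) there: u:T. ✓
y: no successors, so ◇◇(p → ¬(q ∨ p)) fails. ✗
z: no successors, so ◇◇(p → ¬(q ∨ p)) fails. ✗
— 2 worlds.
For (p → ◇◇p) → p:
s: p → ◇◇p is T, p is F. ✗
t: p → ◇◇p is T, p is F. ✗
u: p → ◇◇p is F, p is T. ✓
v: p → ◇◇p is T, p is F. ✗
w: p → ◇◇p is T, p is F. ✗
x: p → ◇◇p is T, p is F. ✗
y: p → ◇◇p is F, p is T. ✓
z: p → ◇◇p is T, p is F. ✗
— 2 worlds.

2 and 2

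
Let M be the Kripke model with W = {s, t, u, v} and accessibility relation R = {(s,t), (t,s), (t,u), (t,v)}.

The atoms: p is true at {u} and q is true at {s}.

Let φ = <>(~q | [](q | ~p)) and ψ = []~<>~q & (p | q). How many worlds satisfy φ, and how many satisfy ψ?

2 and 1

For <>(~q | [](q | ~p)):
s: successors {t}; ~q | [](q | ~p) there: t:T. ✓
t: successors {s, u, v}; ~q | [](q | ~p) there: s:T, u:T, v:T. ✓
u: no successors, so <>(~q | [](q | ~p)) fails. ✗
v: no successors, so <>(~q | [](q | ~p)) fails. ✗
— 2 worlds.
For []~<>~q & (p | q):
s: []~<>~q is F, p | q is T. ✗
t: []~<>~q is F, p | q is F. ✗
u: []~<>~q is T, p | q is T. ✓
v: []~<>~q is T, p | q is F. ✗
— 1 world.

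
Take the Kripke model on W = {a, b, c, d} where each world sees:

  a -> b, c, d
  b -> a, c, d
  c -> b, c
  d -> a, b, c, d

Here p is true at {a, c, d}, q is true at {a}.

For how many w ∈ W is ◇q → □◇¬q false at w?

0

a: ◇q is F, □◇¬q is T. ✓
b: ◇q is T, □◇¬q is T. ✓
c: ◇q is F, □◇¬q is T. ✓
d: ◇q is T, □◇¬q is T. ✓
Satisfying worlds: {a, b, c, d}.
So ◇q → □◇¬q fails at the other 0 worlds.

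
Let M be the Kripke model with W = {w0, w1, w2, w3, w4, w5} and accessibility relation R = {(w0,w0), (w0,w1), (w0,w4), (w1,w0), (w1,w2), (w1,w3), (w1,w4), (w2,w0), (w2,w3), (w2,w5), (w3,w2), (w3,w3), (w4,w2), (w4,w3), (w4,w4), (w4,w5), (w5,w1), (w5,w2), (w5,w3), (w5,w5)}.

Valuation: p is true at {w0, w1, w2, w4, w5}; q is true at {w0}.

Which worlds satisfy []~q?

{w3, w4, w5}

w0: successors {w0, w1, w4}; ~q there: w0:F, w1:T, w4:T. ✗
w1: successors {w0, w2, w3, w4}; ~q there: w0:F, w2:T, w3:T, w4:T. ✗
w2: successors {w0, w3, w5}; ~q there: w0:F, w3:T, w5:T. ✗
w3: successors {w2, w3}; ~q there: w2:T, w3:T. ✓
w4: successors {w2, w3, w4, w5}; ~q there: w2:T, w3:T, w4:T, w5:T. ✓
w5: successors {w1, w2, w3, w5}; ~q there: w1:T, w2:T, w3:T, w5:T. ✓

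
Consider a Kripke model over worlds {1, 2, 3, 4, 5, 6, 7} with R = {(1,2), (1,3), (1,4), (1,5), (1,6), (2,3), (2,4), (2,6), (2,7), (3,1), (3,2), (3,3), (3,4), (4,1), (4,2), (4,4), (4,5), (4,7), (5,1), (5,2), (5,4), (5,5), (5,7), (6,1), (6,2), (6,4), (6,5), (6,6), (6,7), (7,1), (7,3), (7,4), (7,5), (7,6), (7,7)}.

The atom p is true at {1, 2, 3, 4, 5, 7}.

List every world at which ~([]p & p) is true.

1: []p & p is F. ✓
2: []p & p is F. ✓
3: []p & p is T. ✗
4: []p & p is T. ✗
5: []p & p is T. ✗
6: []p & p is F. ✓
7: []p & p is F. ✓

{1, 2, 6, 7}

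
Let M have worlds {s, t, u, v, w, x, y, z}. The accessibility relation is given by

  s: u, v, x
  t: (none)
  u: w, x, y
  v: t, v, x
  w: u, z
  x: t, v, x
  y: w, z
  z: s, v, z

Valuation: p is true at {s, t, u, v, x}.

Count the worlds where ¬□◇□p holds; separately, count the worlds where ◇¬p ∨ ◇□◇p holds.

For ¬□◇□p:
s: □◇□p is T. ✗
t: □◇□p is T. ✗
u: □◇□p is F. ✓
v: □◇□p is F. ✓
w: □◇□p is T. ✗
x: □◇□p is F. ✓
y: □◇□p is F. ✓
z: □◇□p is T. ✗
— 4 worlds.
For ◇¬p ∨ ◇□◇p:
s: ◇¬p is F, ◇□◇p is F. ✗
t: ◇¬p is F, ◇□◇p is F. ✗
u: ◇¬p is T, ◇□◇p is T. ✓
v: ◇¬p is F, ◇□◇p is T. ✓
w: ◇¬p is T, ◇□◇p is T. ✓
x: ◇¬p is F, ◇□◇p is T. ✓
y: ◇¬p is T, ◇□◇p is T. ✓
z: ◇¬p is T, ◇□◇p is T. ✓
— 6 worlds.

4 and 6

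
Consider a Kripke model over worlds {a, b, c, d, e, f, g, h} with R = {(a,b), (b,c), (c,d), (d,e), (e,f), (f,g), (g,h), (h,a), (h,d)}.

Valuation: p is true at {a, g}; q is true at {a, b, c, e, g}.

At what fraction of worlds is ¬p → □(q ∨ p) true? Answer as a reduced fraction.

5/8

a: ¬p is F, □(q ∨ p) is T. ✓
b: ¬p is T, □(q ∨ p) is T. ✓
c: ¬p is T, □(q ∨ p) is F. ✗
d: ¬p is T, □(q ∨ p) is T. ✓
e: ¬p is T, □(q ∨ p) is F. ✗
f: ¬p is T, □(q ∨ p) is T. ✓
g: ¬p is F, □(q ∨ p) is F. ✓
h: ¬p is T, □(q ∨ p) is F. ✗
That's 5 of 8 worlds, so 5/8.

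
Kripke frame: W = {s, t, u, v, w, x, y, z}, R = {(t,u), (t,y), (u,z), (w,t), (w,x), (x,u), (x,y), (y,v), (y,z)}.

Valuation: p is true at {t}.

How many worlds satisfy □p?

3

s: no successors, so □p holds vacuously. ✓
t: successors {u, y}; p there: u:F, y:F. ✗
u: successors {z}; p there: z:F. ✗
v: no successors, so □p holds vacuously. ✓
w: successors {t, x}; p there: t:T, x:F. ✗
x: successors {u, y}; p there: u:F, y:F. ✗
y: successors {v, z}; p there: v:F, z:F. ✗
z: no successors, so □p holds vacuously. ✓
Satisfying worlds: {s, v, z}.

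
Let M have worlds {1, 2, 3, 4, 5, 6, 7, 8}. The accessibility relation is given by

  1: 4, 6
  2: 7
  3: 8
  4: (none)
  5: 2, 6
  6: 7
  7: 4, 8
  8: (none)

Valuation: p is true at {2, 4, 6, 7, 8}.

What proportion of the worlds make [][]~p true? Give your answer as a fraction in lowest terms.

1/2

1: successors {4, 6}; []~p there: 4:T, 6:F. ✗
2: successors {7}; []~p there: 7:F. ✗
3: successors {8}; []~p there: 8:T. ✓
4: no successors, so [][]~p holds vacuously. ✓
5: successors {2, 6}; []~p there: 2:F, 6:F. ✗
6: successors {7}; []~p there: 7:F. ✗
7: successors {4, 8}; []~p there: 4:T, 8:T. ✓
8: no successors, so [][]~p holds vacuously. ✓
That's 4 of 8 worlds, so 4/8 = 1/2.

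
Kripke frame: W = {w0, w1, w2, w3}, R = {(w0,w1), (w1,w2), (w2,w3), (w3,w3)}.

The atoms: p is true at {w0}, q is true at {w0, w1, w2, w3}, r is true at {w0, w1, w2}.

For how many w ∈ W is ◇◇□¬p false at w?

w0: successors {w1}; ◇□¬p there: w1:T. ✓
w1: successors {w2}; ◇□¬p there: w2:T. ✓
w2: successors {w3}; ◇□¬p there: w3:T. ✓
w3: successors {w3}; ◇□¬p there: w3:T. ✓
Satisfying worlds: {w0, w1, w2, w3}.
So ◇◇□¬p fails at the other 0 worlds.

0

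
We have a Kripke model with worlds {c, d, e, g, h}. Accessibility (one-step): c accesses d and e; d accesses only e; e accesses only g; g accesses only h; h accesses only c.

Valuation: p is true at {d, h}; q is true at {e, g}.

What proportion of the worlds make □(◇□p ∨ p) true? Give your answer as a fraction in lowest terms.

c: successors {d, e}; ◇□p ∨ p there: d:T, e:T. ✓
d: successors {e}; ◇□p ∨ p there: e:T. ✓
e: successors {g}; ◇□p ∨ p there: g:F. ✗
g: successors {h}; ◇□p ∨ p there: h:T. ✓
h: successors {c}; ◇□p ∨ p there: c:F. ✗
That's 3 of 5 worlds, so 3/5.

3/5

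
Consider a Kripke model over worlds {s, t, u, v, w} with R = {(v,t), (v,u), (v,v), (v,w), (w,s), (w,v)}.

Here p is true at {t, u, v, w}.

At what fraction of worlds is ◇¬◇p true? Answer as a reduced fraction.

s: no successors, so ◇¬◇p fails. ✗
t: no successors, so ◇¬◇p fails. ✗
u: no successors, so ◇¬◇p fails. ✗
v: successors {t, u, v, w}; ¬◇p there: t:T, u:T, v:F, w:F. ✓
w: successors {s, v}; ¬◇p there: s:T, v:F. ✓
That's 2 of 5 worlds, so 2/5.

2/5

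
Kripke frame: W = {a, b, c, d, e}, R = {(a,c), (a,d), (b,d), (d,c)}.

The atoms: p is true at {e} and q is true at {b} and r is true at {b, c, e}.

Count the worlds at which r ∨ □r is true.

4

a: r is F, □r is F. ✗
b: r is T, □r is F. ✓
c: r is T, □r is T. ✓
d: r is F, □r is T. ✓
e: r is T, □r is T. ✓
Satisfying worlds: {b, c, d, e}.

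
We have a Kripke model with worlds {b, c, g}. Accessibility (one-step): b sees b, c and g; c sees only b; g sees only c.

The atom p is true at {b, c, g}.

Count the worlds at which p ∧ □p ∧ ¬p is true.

0

b: p ∧ □p is T, ¬p is F. ✗
c: p ∧ □p is T, ¬p is F. ✗
g: p ∧ □p is T, ¬p is F. ✗
Satisfying worlds: ∅.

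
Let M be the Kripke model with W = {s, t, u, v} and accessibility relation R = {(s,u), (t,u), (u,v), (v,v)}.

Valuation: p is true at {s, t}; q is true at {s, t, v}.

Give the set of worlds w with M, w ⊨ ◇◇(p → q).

s: successors {u}; ◇(p → q) there: u:T. ✓
t: successors {u}; ◇(p → q) there: u:T. ✓
u: successors {v}; ◇(p → q) there: v:T. ✓
v: successors {v}; ◇(p → q) there: v:T. ✓

{s, t, u, v}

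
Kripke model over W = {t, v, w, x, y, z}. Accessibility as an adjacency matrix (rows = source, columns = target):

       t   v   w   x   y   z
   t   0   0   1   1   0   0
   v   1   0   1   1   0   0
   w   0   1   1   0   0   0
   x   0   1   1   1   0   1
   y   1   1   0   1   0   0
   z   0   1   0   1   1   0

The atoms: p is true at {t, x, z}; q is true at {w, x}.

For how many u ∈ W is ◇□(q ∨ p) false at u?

1

t: successors {w, x}; □(q ∨ p) there: w:F, x:F. ✗
v: successors {t, w, x}; □(q ∨ p) there: t:T, w:F, x:F. ✓
w: successors {v, w}; □(q ∨ p) there: v:T, w:F. ✓
x: successors {v, w, x, z}; □(q ∨ p) there: v:T, w:F, x:F, z:F. ✓
y: successors {t, v, x}; □(q ∨ p) there: t:T, v:T, x:F. ✓
z: successors {v, x, y}; □(q ∨ p) there: v:T, x:F, y:F. ✓
Satisfying worlds: {v, w, x, y, z}.
So ◇□(q ∨ p) fails at the other 1 world.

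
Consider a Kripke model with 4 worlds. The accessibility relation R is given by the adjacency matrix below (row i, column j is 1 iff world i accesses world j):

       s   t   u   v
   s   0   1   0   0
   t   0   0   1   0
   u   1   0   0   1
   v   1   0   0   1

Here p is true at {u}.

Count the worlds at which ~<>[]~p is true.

s: <>[]~p is F. ✓
t: <>[]~p is T. ✗
u: <>[]~p is T. ✗
v: <>[]~p is T. ✗
Satisfying worlds: {s}.

1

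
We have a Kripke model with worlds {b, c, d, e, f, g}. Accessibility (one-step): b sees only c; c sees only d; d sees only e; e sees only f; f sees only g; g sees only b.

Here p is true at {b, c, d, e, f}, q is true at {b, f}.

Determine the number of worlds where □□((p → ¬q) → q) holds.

b: successors {c}; □((p → ¬q) → q) there: c:F. ✗
c: successors {d}; □((p → ¬q) → q) there: d:F. ✗
d: successors {e}; □((p → ¬q) → q) there: e:T. ✓
e: successors {f}; □((p → ¬q) → q) there: f:F. ✗
f: successors {g}; □((p → ¬q) → q) there: g:T. ✓
g: successors {b}; □((p → ¬q) → q) there: b:F. ✗
Satisfying worlds: {d, f}.

2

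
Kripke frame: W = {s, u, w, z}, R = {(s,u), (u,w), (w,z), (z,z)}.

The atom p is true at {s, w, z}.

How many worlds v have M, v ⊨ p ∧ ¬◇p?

s: p is T, ¬◇p is T. ✓
u: p is F, ¬◇p is F. ✗
w: p is T, ¬◇p is F. ✗
z: p is T, ¬◇p is F. ✗
Satisfying worlds: {s}.

1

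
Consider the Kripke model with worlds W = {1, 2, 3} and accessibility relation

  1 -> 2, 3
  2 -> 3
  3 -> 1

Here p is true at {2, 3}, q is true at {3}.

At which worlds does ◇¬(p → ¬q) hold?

1: successors {2, 3}; ¬(p → ¬q) there: 2:F, 3:T. ✓
2: successors {3}; ¬(p → ¬q) there: 3:T. ✓
3: successors {1}; ¬(p → ¬q) there: 1:F. ✗

{1, 2}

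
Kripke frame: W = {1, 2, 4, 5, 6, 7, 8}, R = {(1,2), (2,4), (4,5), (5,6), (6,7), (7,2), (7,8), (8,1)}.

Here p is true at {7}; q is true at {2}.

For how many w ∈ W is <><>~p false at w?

1

1: successors {2}; <>~p there: 2:T. ✓
2: successors {4}; <>~p there: 4:T. ✓
4: successors {5}; <>~p there: 5:T. ✓
5: successors {6}; <>~p there: 6:F. ✗
6: successors {7}; <>~p there: 7:T. ✓
7: successors {2, 8}; <>~p there: 2:T, 8:T. ✓
8: successors {1}; <>~p there: 1:T. ✓
Satisfying worlds: {1, 2, 4, 6, 7, 8}.
So <><>~p fails at the other 1 world.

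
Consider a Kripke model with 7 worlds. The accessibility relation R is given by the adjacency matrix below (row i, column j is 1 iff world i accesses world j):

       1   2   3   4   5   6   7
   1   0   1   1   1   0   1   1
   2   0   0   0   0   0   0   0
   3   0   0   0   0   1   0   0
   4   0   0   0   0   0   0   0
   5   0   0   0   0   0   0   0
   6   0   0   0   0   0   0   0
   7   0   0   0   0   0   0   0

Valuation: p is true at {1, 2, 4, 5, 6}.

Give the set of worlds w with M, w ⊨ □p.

{2, 3, 4, 5, 6, 7}

1: successors {2, 3, 4, 6, 7}; p there: 2:T, 3:F, 4:T, 6:T, 7:F. ✗
2: no successors, so □p holds vacuously. ✓
3: successors {5}; p there: 5:T. ✓
4: no successors, so □p holds vacuously. ✓
5: no successors, so □p holds vacuously. ✓
6: no successors, so □p holds vacuously. ✓
7: no successors, so □p holds vacuously. ✓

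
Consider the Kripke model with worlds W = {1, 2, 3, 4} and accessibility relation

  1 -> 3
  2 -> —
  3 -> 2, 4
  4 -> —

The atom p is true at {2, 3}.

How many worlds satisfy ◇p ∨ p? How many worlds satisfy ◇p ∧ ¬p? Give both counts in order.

For ◇p ∨ p:
1: ◇p is T, p is F. ✓
2: ◇p is F, p is T. ✓
3: ◇p is T, p is T. ✓
4: ◇p is F, p is F. ✗
— 3 worlds.
For ◇p ∧ ¬p:
1: ◇p is T, ¬p is T. ✓
2: ◇p is F, ¬p is F. ✗
3: ◇p is T, ¬p is F. ✗
4: ◇p is F, ¬p is T. ✗
— 1 world.

3 and 1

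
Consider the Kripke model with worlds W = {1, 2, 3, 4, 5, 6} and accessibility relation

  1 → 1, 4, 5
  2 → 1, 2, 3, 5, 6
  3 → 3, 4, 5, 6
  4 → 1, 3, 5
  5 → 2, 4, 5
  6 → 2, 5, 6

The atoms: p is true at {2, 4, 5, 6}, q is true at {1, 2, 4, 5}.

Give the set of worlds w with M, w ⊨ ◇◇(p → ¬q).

1: successors {1, 4, 5}; ◇(p → ¬q) there: 1:T, 4:T, 5:F. ✓
2: successors {1, 2, 3, 5, 6}; ◇(p → ¬q) there: 1:T, 2:T, 3:T, 5:F, 6:T. ✓
3: successors {3, 4, 5, 6}; ◇(p → ¬q) there: 3:T, 4:T, 5:F, 6:T. ✓
4: successors {1, 3, 5}; ◇(p → ¬q) there: 1:T, 3:T, 5:F. ✓
5: successors {2, 4, 5}; ◇(p → ¬q) there: 2:T, 4:T, 5:F. ✓
6: successors {2, 5, 6}; ◇(p → ¬q) there: 2:T, 5:F, 6:T. ✓

{1, 2, 3, 4, 5, 6}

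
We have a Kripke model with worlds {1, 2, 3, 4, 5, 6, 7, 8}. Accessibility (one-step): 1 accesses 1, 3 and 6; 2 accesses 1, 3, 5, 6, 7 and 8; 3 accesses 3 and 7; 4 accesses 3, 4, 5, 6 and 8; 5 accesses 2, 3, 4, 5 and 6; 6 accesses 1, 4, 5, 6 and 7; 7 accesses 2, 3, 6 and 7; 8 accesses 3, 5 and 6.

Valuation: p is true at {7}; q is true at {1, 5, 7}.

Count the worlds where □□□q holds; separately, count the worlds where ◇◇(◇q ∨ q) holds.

0 and 8

For □□□q:
1: successors {1, 3, 6}; □□q there: 1:F, 3:F, 6:F. ✗
2: successors {1, 3, 5, 6, 7, 8}; □□q there: 1:F, 3:F, 5:F, 6:F, 7:F, 8:F. ✗
3: successors {3, 7}; □□q there: 3:F, 7:F. ✗
4: successors {3, 4, 5, 6, 8}; □□q there: 3:F, 4:F, 5:F, 6:F, 8:F. ✗
5: successors {2, 3, 4, 5, 6}; □□q there: 2:F, 3:F, 4:F, 5:F, 6:F. ✗
6: successors {1, 4, 5, 6, 7}; □□q there: 1:F, 4:F, 5:F, 6:F, 7:F. ✗
7: successors {2, 3, 6, 7}; □□q there: 2:F, 3:F, 6:F, 7:F. ✗
8: successors {3, 5, 6}; □□q there: 3:F, 5:F, 6:F. ✗
— 0 worlds.
For ◇◇(◇q ∨ q):
1: successors {1, 3, 6}; ◇(◇q ∨ q) there: 1:T, 3:T, 6:T. ✓
2: successors {1, 3, 5, 6, 7, 8}; ◇(◇q ∨ q) there: 1:T, 3:T, 5:T, 6:T, 7:T, 8:T. ✓
3: successors {3, 7}; ◇(◇q ∨ q) there: 3:T, 7:T. ✓
4: successors {3, 4, 5, 6, 8}; ◇(◇q ∨ q) there: 3:T, 4:T, 5:T, 6:T, 8:T. ✓
5: successors {2, 3, 4, 5, 6}; ◇(◇q ∨ q) there: 2:T, 3:T, 4:T, 5:T, 6:T. ✓
6: successors {1, 4, 5, 6, 7}; ◇(◇q ∨ q) there: 1:T, 4:T, 5:T, 6:T, 7:T. ✓
7: successors {2, 3, 6, 7}; ◇(◇q ∨ q) there: 2:T, 3:T, 6:T, 7:T. ✓
8: successors {3, 5, 6}; ◇(◇q ∨ q) there: 3:T, 5:T, 6:T. ✓
— 8 worlds.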